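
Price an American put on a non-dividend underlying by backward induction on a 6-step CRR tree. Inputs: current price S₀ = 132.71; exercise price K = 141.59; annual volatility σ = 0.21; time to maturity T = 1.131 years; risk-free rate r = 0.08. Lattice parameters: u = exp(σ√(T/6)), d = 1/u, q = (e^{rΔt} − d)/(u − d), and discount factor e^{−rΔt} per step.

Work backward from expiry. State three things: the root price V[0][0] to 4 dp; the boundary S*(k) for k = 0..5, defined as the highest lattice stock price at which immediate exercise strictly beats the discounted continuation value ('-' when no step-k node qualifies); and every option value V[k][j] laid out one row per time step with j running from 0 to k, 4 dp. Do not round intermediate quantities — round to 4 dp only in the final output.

Δt=0.18850, u=1.09546, d=0.91286, q=0.56043, disc=e^(-rΔt)=0.98503
k=6 terminal: V=max(K-S,0) → 64.7967 49.4355 31.0014 8.8800 0.0000 0.0000 0.0000
k=5: j=0 S=84.1240 intr=57.4660 cont=55.3468 V=57.4660[EX]; j=1 S=100.9517 intr=40.6383 cont=38.5192 V=40.6383[EX]; j=2 S=121.1454 intr=20.4446 cont=18.3254 V=20.4446[EX]; j=3 S=145.3786 intr=0.0000 cont=3.8449 V=3.8449[hold]; j=4 S=174.4592 intr=0.0000 cont=0.0000 V=0.0000[hold]; j=5 S=209.3569 intr=0.0000 cont=0.0000 V=0.0000[hold]  S*(5)=121.1454
k=4: j=0 S=92.1545 intr=49.4355 cont=47.3163 V=49.4355[EX]; j=1 S=110.5886 intr=31.0014 cont=28.8823 V=31.0014[EX]; j=2 S=132.7100 intr=8.8800 cont=10.9749 V=10.9749[hold]; j=3 S=159.2565 intr=0.0000 cont=1.6648 V=1.6648[hold]; j=4 S=191.1131 intr=0.0000 cont=0.0000 V=0.0000[hold]  S*(4)=110.5886
k=3: j=0 S=100.9517 intr=40.6383 cont=38.5192 V=40.6383[EX]; j=1 S=121.1454 intr=20.4446 cont=19.4819 V=20.4446[EX]; j=2 S=145.3786 intr=0.0000 cont=5.6711 V=5.6711[hold]; j=3 S=174.4592 intr=0.0000 cont=0.7208 V=0.7208[hold]  S*(3)=121.1454
k=2: j=0 S=110.5886 intr=31.0014 cont=28.8823 V=31.0014[EX]; j=1 S=132.7100 intr=8.8800 cont=11.9830 V=11.9830[hold]; j=2 S=159.2565 intr=0.0000 cont=2.8534 V=2.8534[hold]  S*(2)=110.5886
k=1: j=0 S=121.1454 intr=20.4446 cont=20.0384 V=20.4446[EX]; j=1 S=145.3786 intr=0.0000 cont=6.7637 V=6.7637[hold]  S*(1)=121.1454
k=0: j=0 S=132.7100 intr=8.8800 cont=12.5862 V=12.5862[hold]  S*(0)=-

price = 12.5862
boundary = - 121.1454 110.5886 121.1454 110.5886 121.1454
tree:
12.5862
20.4446 6.7637
31.0014 11.9830 2.8534
40.6383 20.4446 5.6711 0.7208
49.4355 31.0014 10.9749 1.6648 0.0000
57.4660 40.6383 20.4446 3.8449 0.0000 0.0000
64.7967 49.4355 31.0014 8.8800 0.0000 0.0000 0.0000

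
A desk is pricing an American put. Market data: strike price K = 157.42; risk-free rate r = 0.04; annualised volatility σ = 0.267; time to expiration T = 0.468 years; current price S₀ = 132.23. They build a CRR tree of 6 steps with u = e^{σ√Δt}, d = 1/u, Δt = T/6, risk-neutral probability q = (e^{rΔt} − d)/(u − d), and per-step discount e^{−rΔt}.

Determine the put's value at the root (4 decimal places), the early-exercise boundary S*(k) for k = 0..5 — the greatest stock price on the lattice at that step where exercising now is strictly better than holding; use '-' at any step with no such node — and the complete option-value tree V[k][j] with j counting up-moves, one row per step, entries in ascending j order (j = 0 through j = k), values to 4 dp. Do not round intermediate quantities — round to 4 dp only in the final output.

Δt=0.07800  u=1.07742  d=0.92814  q=0.50230  discount=0.99688
step 6 (expiry): payoffs max(K−S,0) = 72.8881 59.2926 43.5104 25.1900 3.9230 0.0000 0.0000
step 5: (k=5,j=0): S=91.0763, (K−S)⁺=66.3437, hold=65.8533 ⇒ V=66.3437 exercise | (k=5,j=1): S=105.7244, (K−S)⁺=51.6956, hold=51.2052 ⇒ V=51.6956 exercise | (k=5,j=2): S=122.7284, (K−S)⁺=34.6916, hold=34.2012 ⇒ V=34.6916 exercise | (k=5,j=3): S=142.4672, (K−S)⁺=14.9528, hold=14.4624 ⇒ V=14.9528 exercise | (k=5,j=4): S=165.3807, (K−S)⁺=0.0000, hold=1.9464 ⇒ V=1.9464 continue | (k=5,j=5): S=191.9794, (K−S)⁺=0.0000, hold=0.0000 ⇒ V=0.0000 continue  boundary S*=142.4672
step 4: (k=4,j=0): S=98.1274, (K−S)⁺=59.2926, hold=58.8022 ⇒ V=59.2926 exercise | (k=4,j=1): S=113.9096, (K−S)⁺=43.5104, hold=43.0201 ⇒ V=43.5104 exercise | (k=4,j=2): S=132.2300, (K−S)⁺=25.1900, hold=24.6996 ⇒ V=25.1900 exercise | (k=4,j=3): S=153.4970, (K−S)⁺=3.9230, hold=8.3935 ⇒ V=8.3935 continue | (k=4,j=4): S=178.1844, (K−S)⁺=0.0000, hold=0.9657 ⇒ V=0.9657 continue  boundary S*=132.2300
step 3: (k=3,j=0): S=105.7244, (K−S)⁺=51.6956, hold=51.2052 ⇒ V=51.6956 exercise | (k=3,j=1): S=122.7284, (K−S)⁺=34.6916, hold=34.2012 ⇒ V=34.6916 exercise | (k=3,j=2): S=142.4672, (K−S)⁺=14.9528, hold=16.7009 ⇒ V=16.7009 continue | (k=3,j=3): S=165.3807, (K−S)⁺=0.0000, hold=4.6480 ⇒ V=4.6480 continue  boundary S*=122.7284
step 2: (k=2,j=0): S=113.9096, (K−S)⁺=43.5104, hold=43.0201 ⇒ V=43.5104 exercise | (k=2,j=1): S=132.2300, (K−S)⁺=25.1900, hold=25.5750 ⇒ V=25.5750 continue | (k=2,j=2): S=153.4970, (K−S)⁺=3.9230, hold=10.6136 ⇒ V=10.6136 continue  boundary S*=113.9096
step 1: (k=1,j=0): S=122.7284, (K−S)⁺=34.6916, hold=34.3940 ⇒ V=34.6916 exercise | (k=1,j=1): S=142.4672, (K−S)⁺=14.9528, hold=18.0036 ⇒ V=18.0036 continue  boundary S*=122.7284
step 0: (k=0,j=0): S=132.2300, (K−S)⁺=25.1900, hold=26.2273 ⇒ V=26.2273 continue  boundary S*=-

price = 26.2273
boundary = - 122.7284 113.9096 122.7284 132.2300 142.4672
tree:
26.2273
34.6916 18.0036
43.5104 25.5750 10.6136
51.6956 34.6916 16.7009 4.6480
59.2926 43.5104 25.1900 8.3935 0.9657
66.3437 51.6956 34.6916 14.9528 1.9464 0.0000
72.8881 59.2926 43.5104 25.1900 3.9230 0.0000 0.0000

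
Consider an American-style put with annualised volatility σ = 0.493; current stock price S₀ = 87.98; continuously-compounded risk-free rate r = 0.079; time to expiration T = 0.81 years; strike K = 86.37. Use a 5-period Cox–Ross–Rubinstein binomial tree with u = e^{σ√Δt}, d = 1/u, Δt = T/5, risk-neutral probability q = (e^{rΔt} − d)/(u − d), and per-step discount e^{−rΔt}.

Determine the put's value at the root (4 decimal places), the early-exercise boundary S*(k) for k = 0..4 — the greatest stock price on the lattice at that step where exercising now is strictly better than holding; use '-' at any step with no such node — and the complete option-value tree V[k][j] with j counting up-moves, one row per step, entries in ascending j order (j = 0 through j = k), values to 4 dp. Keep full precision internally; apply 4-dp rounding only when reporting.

Δt=0.16200, u=1.21949, d=0.82002, q=0.48280, disc=e^(-rΔt)=0.98728
k=5 terminal: V=max(K-S,0) → 53.7487 37.8574 14.2248 0.0000 0.0000 0.0000
k=4: j=0 S=39.7812 intr=46.5888 cont=45.4905 V=46.5888[EX]; j=1 S=59.1604 intr=27.2096 cont=26.1113 V=27.2096[EX]; j=2 S=87.9800 intr=0.0000 cont=7.2635 V=7.2635[hold]; j=3 S=130.8389 intr=0.0000 cont=0.0000 V=0.0000[hold]; j=4 S=194.5763 intr=0.0000 cont=0.0000 V=0.0000[hold]  S*(4)=59.1604
k=3: j=0 S=48.5126 intr=37.8574 cont=36.7591 V=37.8574[EX]; j=1 S=72.1452 intr=14.2248 cont=17.3561 V=17.3561[hold]; j=2 S=107.2903 intr=0.0000 cont=3.7089 V=3.7089[hold]; j=3 S=159.5561 intr=0.0000 cont=0.0000 V=0.0000[hold]  S*(3)=48.5126
k=2: j=0 S=59.1604 intr=27.2096 cont=27.6039 V=27.6039[hold]; j=1 S=87.9800 intr=0.0000 cont=10.6304 V=10.6304[hold]; j=2 S=130.8389 intr=0.0000 cont=1.8939 V=1.8939[hold]  S*(2)=-
k=1: j=0 S=72.1452 intr=14.2248 cont=19.1623 V=19.1623[hold]; j=1 S=107.2903 intr=0.0000 cont=6.3309 V=6.3309[hold]  S*(1)=-
k=0: j=0 S=87.9800 intr=0.0000 cont=12.8024 V=12.8024[hold]  S*(0)=-

price = 12.8024
boundary = - - - 48.5126 59.1604
tree:
12.8024
19.1623 6.3309
27.6039 10.6304 1.8939
37.8574 17.3561 3.7089 0.0000
46.5888 27.2096 7.2635 0.0000 0.0000
53.7487 37.8574 14.2248 0.0000 0.0000 0.0000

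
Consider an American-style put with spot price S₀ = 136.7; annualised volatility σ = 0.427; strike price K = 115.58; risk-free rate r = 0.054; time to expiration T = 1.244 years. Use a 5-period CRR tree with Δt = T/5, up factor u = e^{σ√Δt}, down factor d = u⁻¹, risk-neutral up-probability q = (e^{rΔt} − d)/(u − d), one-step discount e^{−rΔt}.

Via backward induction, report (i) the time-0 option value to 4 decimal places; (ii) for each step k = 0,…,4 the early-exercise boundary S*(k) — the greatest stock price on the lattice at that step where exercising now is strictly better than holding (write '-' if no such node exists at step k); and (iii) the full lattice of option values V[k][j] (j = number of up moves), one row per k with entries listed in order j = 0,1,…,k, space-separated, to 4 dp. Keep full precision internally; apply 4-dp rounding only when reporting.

params: Δt=0.24880 u=1.23737 d=0.80817 q=0.47847 e^(-rΔt)=0.98665
t_5 payoffs: 68.4526 43.4242 5.1036 0.0000 0.0000 0.0000
t_4: node(4,0) S=58.3139 payoff=57.2661 vs cont=55.7236 → 57.2661 [stop]  node(4,1) S=89.2833 payoff=26.2967 vs cont=24.7542 → 26.2967 [stop]  node(4,2) S=136.7000 payoff=0.0000 vs cont=2.6262 → 2.6262 [wait]  node(4,3) S=209.2988 payoff=0.0000 vs cont=0.0000 → 0.0000 [wait]  node(4,4) S=320.4533 payoff=0.0000 vs cont=0.0000 → 0.0000 [wait]  ⇒ S*(4)=89.2833
t_3: node(3,0) S=72.1558 payoff=43.4242 vs cont=41.8817 → 43.4242 [stop]  node(3,1) S=110.4764 payoff=5.1036 vs cont=14.7713 → 14.7713 [wait]  node(3,2) S=169.1483 payoff=0.0000 vs cont=1.3514 → 1.3514 [wait]  node(3,3) S=258.9797 payoff=0.0000 vs cont=0.0000 → 0.0000 [wait]  ⇒ S*(3)=72.1558
t_2: node(2,0) S=89.2833 payoff=26.2967 vs cont=29.3182 → 29.3182 [wait]  node(2,1) S=136.7000 payoff=0.0000 vs cont=8.2389 → 8.2389 [wait]  node(2,2) S=209.2988 payoff=0.0000 vs cont=0.6954 → 0.6954 [wait]  ⇒ S*(2)=-
t_1: node(1,0) S=110.4764 payoff=5.1036 vs cont=18.9757 → 18.9757 [wait]  node(1,1) S=169.1483 payoff=0.0000 vs cont=4.5678 → 4.5678 [wait]  ⇒ S*(1)=-
t_0: node(0,0) S=136.7000 payoff=0.0000 vs cont=11.9208 → 11.9208 [wait]  ⇒ S*(0)=-

price = 11.9208
boundary = - - - 72.1558 89.2833
tree:
11.9208
18.9757 4.5678
29.3182 8.2389 0.6954
43.4242 14.7713 1.3514 0.0000
57.2661 26.2967 2.6262 0.0000 0.0000
68.4526 43.4242 5.1036 0.0000 0.0000 0.0000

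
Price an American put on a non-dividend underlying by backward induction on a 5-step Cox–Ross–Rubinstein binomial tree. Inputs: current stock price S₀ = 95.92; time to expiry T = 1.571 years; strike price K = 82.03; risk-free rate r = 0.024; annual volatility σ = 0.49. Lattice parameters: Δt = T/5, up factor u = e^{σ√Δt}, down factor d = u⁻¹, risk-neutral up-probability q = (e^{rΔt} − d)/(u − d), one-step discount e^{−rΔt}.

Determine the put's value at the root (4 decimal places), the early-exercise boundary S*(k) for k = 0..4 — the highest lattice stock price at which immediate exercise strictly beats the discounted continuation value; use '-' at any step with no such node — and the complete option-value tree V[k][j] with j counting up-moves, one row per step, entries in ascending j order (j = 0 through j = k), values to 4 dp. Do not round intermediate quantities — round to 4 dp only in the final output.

params: Δt=0.31420 u=1.31609 d=0.75983 q=0.44537 e^(-rΔt)=0.99249
t_5 payoffs: 57.7367 39.9519 9.1472 0.0000 0.0000 0.0000
t_4: node(4,0) S=31.9721 payoff=50.0579 vs cont=49.4416 → 50.0579 [stop]  node(4,1) S=55.3784 payoff=26.6516 vs cont=26.0353 → 26.6516 [stop]  node(4,2) S=95.9200 payoff=0.0000 vs cont=5.0352 → 5.0352 [wait]  node(4,3) S=166.1414 payoff=0.0000 vs cont=0.0000 → 0.0000 [wait]  node(4,4) S=287.7707 payoff=0.0000 vs cont=0.0000 → 0.0000 [wait]  ⇒ S*(4)=55.3784
t_3: node(3,0) S=42.0781 payoff=39.9519 vs cont=39.3357 → 39.9519 [stop]  node(3,1) S=72.8828 payoff=9.1472 vs cont=16.8964 → 16.8964 [wait]  node(3,2) S=126.2390 payoff=0.0000 vs cont=2.7717 → 2.7717 [wait]  node(3,3) S=218.6564 payoff=0.0000 vs cont=0.0000 → 0.0000 [wait]  ⇒ S*(3)=42.0781
t_2: node(2,0) S=55.3784 payoff=26.6516 vs cont=29.4607 → 29.4607 [wait]  node(2,1) S=95.9200 payoff=0.0000 vs cont=10.5260 → 10.5260 [wait]  node(2,2) S=166.1414 payoff=0.0000 vs cont=1.5257 → 1.5257 [wait]  ⇒ S*(2)=-
t_1: node(1,0) S=72.8828 payoff=9.1472 vs cont=20.8698 → 20.8698 [wait]  node(1,1) S=126.2390 payoff=0.0000 vs cont=6.4686 → 6.4686 [wait]  ⇒ S*(1)=-
t_0: node(0,0) S=95.9200 payoff=0.0000 vs cont=14.3473 → 14.3473 [wait]  ⇒ S*(0)=-

price = 14.3473
boundary = - - - 42.0781 55.3784
tree:
14.3473
20.8698 6.4686
29.4607 10.5260 1.5257
39.9519 16.8964 2.7717 0.0000
50.0579 26.6516 5.0352 0.0000 0.0000
57.7367 39.9519 9.1472 0.0000 0.0000 0.0000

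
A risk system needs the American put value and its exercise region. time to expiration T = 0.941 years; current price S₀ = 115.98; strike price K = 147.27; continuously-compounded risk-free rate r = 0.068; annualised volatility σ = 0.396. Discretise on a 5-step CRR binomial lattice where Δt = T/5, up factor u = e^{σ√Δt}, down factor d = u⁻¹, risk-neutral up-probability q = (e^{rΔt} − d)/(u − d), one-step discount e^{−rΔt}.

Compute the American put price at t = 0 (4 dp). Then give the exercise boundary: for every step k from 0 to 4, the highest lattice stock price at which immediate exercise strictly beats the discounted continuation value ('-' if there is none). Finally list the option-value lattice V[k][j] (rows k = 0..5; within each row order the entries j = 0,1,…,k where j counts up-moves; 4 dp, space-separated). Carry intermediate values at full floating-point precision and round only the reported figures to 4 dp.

Δt=0.18820  u=1.18743  d=0.84215  q=0.49446  discount=0.98728
step 5 (expiry): payoffs max(K−S,0) = 98.1408 77.9981 49.5970 9.5517 0.0000 0.0000
step 4: (k=4,j=0): S=58.3376, (K−S)⁺=88.9324, hold=87.0597 ⇒ V=88.9324 exercise | (k=4,j=1): S=82.2557, (K−S)⁺=65.0143, hold=63.1417 ⇒ V=65.0143 exercise | (k=4,j=2): S=115.9800, (K−S)⁺=31.2900, hold=29.4173 ⇒ V=31.2900 exercise | (k=4,j=3): S=163.5311, (K−S)⁺=0.0000, hold=4.7673 ⇒ V=4.7673 continue | (k=4,j=4): S=230.5780, (K−S)⁺=0.0000, hold=0.0000 ⇒ V=0.0000 continue  boundary S*=115.9800
step 3: (k=3,j=0): S=69.2719, (K−S)⁺=77.9981, hold=76.1254 ⇒ V=77.9981 exercise | (k=3,j=1): S=97.6730, (K−S)⁺=49.5970, hold=47.7243 ⇒ V=49.5970 exercise | (k=3,j=2): S=137.7183, (K−S)⁺=9.5517, hold=17.9445 ⇒ V=17.9445 continue | (k=3,j=3): S=194.1821, (K−S)⁺=0.0000, hold=2.3794 ⇒ V=2.3794 continue  boundary S*=97.6730
step 2: (k=2,j=0): S=82.2557, (K−S)⁺=65.0143, hold=63.1417 ⇒ V=65.0143 exercise | (k=2,j=1): S=115.9800, (K−S)⁺=31.2900, hold=33.5145 ⇒ V=33.5145 continue | (k=2,j=2): S=163.5311, (K−S)⁺=0.0000, hold=10.1179 ⇒ V=10.1179 continue  boundary S*=82.2557
step 1: (k=1,j=0): S=97.6730, (K−S)⁺=49.5970, hold=48.8102 ⇒ V=49.5970 exercise | (k=1,j=1): S=137.7183, (K−S)⁺=9.5517, hold=21.6667 ⇒ V=21.6667 continue  boundary S*=97.6730
step 0: (k=0,j=0): S=115.9800, (K−S)⁺=31.2900, hold=35.3315 ⇒ V=35.3315 continue  boundary S*=-

price = 35.3315
boundary = - 97.6730 82.2557 97.6730 115.9800
tree:
35.3315
49.5970 21.6667
65.0143 33.5145 10.1179
77.9981 49.5970 17.9445 2.3794
88.9324 65.0143 31.2900 4.7673 0.0000
98.1408 77.9981 49.5970 9.5517 0.0000 0.0000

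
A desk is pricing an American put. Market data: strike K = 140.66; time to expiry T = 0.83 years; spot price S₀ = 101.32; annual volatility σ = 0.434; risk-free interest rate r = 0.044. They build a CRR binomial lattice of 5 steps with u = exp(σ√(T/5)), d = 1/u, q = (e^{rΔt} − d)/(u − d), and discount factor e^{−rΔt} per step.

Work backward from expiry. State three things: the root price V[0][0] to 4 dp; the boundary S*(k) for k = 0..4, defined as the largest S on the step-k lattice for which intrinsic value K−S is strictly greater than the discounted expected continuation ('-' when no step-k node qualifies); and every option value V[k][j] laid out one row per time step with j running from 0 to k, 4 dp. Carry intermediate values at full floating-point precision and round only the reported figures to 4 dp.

price = 42.5485
boundary = - 84.8987 71.1389 84.8987 101.3200
tree:
42.5485
55.7613 28.6888
69.5211 40.9439 15.6678
81.0509 55.7613 25.2968 5.3314
90.7119 69.5211 39.3400 10.2594 0.0000
98.8072 81.0509 55.7613 19.7425 0.0000 0.0000

Δt=0.16600  u=1.19342  d=0.83793  q=0.47653  discount=0.99272
step 5 (expiry): payoffs max(K−S,0) = 98.8072 81.0509 55.7613 19.7425 0.0000 0.0000
step 4: (k=4,j=0): S=49.9481, (K−S)⁺=90.7119, hold=89.6883 ⇒ V=90.7119 exercise | (k=4,j=1): S=71.1389, (K−S)⁺=69.5211, hold=68.4975 ⇒ V=69.5211 exercise | (k=4,j=2): S=101.3200, (K−S)⁺=39.3400, hold=38.3164 ⇒ V=39.3400 exercise | (k=4,j=3): S=144.3057, (K−S)⁺=0.0000, hold=10.2594 ⇒ V=10.2594 continue | (k=4,j=4): S=205.5284, (K−S)⁺=0.0000, hold=0.0000 ⇒ V=0.0000 continue  boundary S*=101.3200
step 3: (k=3,j=0): S=59.6091, (K−S)⁺=81.0509, hold=80.0272 ⇒ V=81.0509 exercise | (k=3,j=1): S=84.8987, (K−S)⁺=55.7613, hold=54.7377 ⇒ V=55.7613 exercise | (k=3,j=2): S=120.9175, (K−S)⁺=19.7425, hold=25.2968 ⇒ V=25.2968 continue | (k=3,j=3): S=172.2176, (K−S)⁺=0.0000, hold=5.3314 ⇒ V=5.3314 continue  boundary S*=84.8987
step 2: (k=2,j=0): S=71.1389, (K−S)⁺=69.5211, hold=68.4975 ⇒ V=69.5211 exercise | (k=2,j=1): S=101.3200, (K−S)⁺=39.3400, hold=40.9439 ⇒ V=40.9439 continue | (k=2,j=2): S=144.3057, (K−S)⁺=0.0000, hold=15.6678 ⇒ V=15.6678 continue  boundary S*=71.1389
step 1: (k=1,j=0): S=84.8987, (K−S)⁺=55.7613, hold=55.4964 ⇒ V=55.7613 exercise | (k=1,j=1): S=120.9175, (K−S)⁺=19.7425, hold=28.6888 ⇒ V=28.6888 continue  boundary S*=84.8987
step 0: (k=0,j=0): S=101.3200, (K−S)⁺=39.3400, hold=42.5485 ⇒ V=42.5485 continue  boundary S*=-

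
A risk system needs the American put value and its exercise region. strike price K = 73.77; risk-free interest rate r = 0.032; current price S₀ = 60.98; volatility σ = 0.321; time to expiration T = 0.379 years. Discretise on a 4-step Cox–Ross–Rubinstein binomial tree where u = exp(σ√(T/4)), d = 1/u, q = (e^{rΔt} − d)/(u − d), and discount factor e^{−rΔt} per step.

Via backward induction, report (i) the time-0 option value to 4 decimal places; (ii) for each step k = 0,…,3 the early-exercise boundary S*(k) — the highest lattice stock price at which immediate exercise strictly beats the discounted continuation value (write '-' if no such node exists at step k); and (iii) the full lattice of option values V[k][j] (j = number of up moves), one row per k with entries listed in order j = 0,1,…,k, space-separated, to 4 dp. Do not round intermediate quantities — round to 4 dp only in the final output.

price = 13.3744
boundary = - 55.2428 60.9800 55.2428
tree:
13.3744
18.5272 8.1081
23.7247 12.7900 3.2980
28.4331 18.5272 6.4947 0.0000
32.6986 23.7247 12.7900 0.0000 0.0000

params: Δt=0.09475 u=1.10385 d=0.90592 q=0.49066 e^(-rΔt)=0.99697
t_4 payoffs: 32.6986 23.7247 12.7900 0.0000 0.0000
t_3: node(3,0) S=45.3369 payoff=28.4331 vs cont=28.2098 → 28.4331 [stop]  node(3,1) S=55.2428 payoff=18.5272 vs cont=18.3039 → 18.5272 [stop]  node(3,2) S=67.3131 payoff=6.4569 vs cont=6.4947 → 6.4947 [wait]  node(3,3) S=82.0207 payoff=0.0000 vs cont=0.0000 → 0.0000 [wait]  ⇒ S*(3)=55.2428
t_2: node(2,0) S=50.0453 payoff=23.7247 vs cont=23.5014 → 23.7247 [stop]  node(2,1) S=60.9800 payoff=12.7900 vs cont=12.5852 → 12.7900 [stop]  node(2,2) S=74.3039 payoff=0.0000 vs cont=3.2980 → 3.2980 [wait]  ⇒ S*(2)=60.9800
t_1: node(1,0) S=55.2428 payoff=18.5272 vs cont=18.3039 → 18.5272 [stop]  node(1,1) S=67.3131 payoff=6.4569 vs cont=8.1081 → 8.1081 [wait]  ⇒ S*(1)=55.2428
t_0: node(0,0) S=60.9800 payoff=12.7900 vs cont=13.3744 → 13.3744 [wait]  ⇒ S*(0)=-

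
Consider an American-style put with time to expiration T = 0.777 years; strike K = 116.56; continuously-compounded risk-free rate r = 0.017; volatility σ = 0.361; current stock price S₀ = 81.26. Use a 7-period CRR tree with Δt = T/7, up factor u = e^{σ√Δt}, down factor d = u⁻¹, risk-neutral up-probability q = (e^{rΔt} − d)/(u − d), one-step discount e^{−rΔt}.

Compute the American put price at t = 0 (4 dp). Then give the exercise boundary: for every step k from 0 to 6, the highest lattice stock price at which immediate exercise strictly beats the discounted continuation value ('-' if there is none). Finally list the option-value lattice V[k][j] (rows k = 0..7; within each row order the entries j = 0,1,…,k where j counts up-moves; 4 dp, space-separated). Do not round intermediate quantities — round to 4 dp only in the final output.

price = 36.2714
boundary = - 72.0515 63.8865 72.0515 81.2600 91.6454 103.3582
tree:
36.2714
44.5085 27.4122
52.6735 35.6727 18.4925
59.9133 44.5085 26.1568 10.1892
66.3326 52.6735 35.3000 16.2674 3.5865
72.0244 59.9133 44.5085 24.9146 6.8810 0.0000
77.0713 66.3326 52.6735 35.3000 13.2018 0.0000 0.0000
81.5462 72.0244 59.9133 44.5085 24.9146 0.0000 0.0000 0.0000

Δt=0.11100  u=1.12780  d=0.88668  q=0.47780  discount=0.99811
step 7 (expiry): payoffs max(K−S,0) = 81.5462 72.0244 59.9133 44.5085 24.9146 0.0000 0.0000 0.0000
step 6: (k=6,j=0): S=39.4887, (K−S)⁺=77.0713, hold=76.8515 ⇒ V=77.0713 exercise | (k=6,j=1): S=50.2274, (K−S)⁺=66.3326, hold=66.1128 ⇒ V=66.3326 exercise | (k=6,j=2): S=63.8865, (K−S)⁺=52.6735, hold=52.4538 ⇒ V=52.6735 exercise | (k=6,j=3): S=81.2600, (K−S)⁺=35.3000, hold=35.0803 ⇒ V=35.3000 exercise | (k=6,j=4): S=103.3582, (K−S)⁺=13.2018, hold=12.9858 ⇒ V=13.2018 exercise | (k=6,j=5): S=131.4658, (K−S)⁺=0.0000, hold=0.0000 ⇒ V=0.0000 continue | (k=6,j=6): S=167.2171, (K−S)⁺=0.0000, hold=0.0000 ⇒ V=0.0000 continue  boundary S*=103.3582
step 5: (k=5,j=0): S=44.5356, (K−S)⁺=72.0244, hold=71.8047 ⇒ V=72.0244 exercise | (k=5,j=1): S=56.6467, (K−S)⁺=59.9133, hold=59.6935 ⇒ V=59.9133 exercise | (k=5,j=2): S=72.0515, (K−S)⁺=44.5085, hold=44.2888 ⇒ V=44.5085 exercise | (k=5,j=3): S=91.6454, (K−S)⁺=24.9146, hold=24.6948 ⇒ V=24.9146 exercise | (k=5,j=4): S=116.5678, (K−S)⁺=0.0000, hold=6.8810 ⇒ V=6.8810 continue | (k=5,j=5): S=148.2677, (K−S)⁺=0.0000, hold=0.0000 ⇒ V=0.0000 continue  boundary S*=91.6454
step 4: (k=4,j=0): S=50.2274, (K−S)⁺=66.3326, hold=66.1128 ⇒ V=66.3326 exercise | (k=4,j=1): S=63.8865, (K−S)⁺=52.6735, hold=52.4538 ⇒ V=52.6735 exercise | (k=4,j=2): S=81.2600, (K−S)⁺=35.3000, hold=35.0803 ⇒ V=35.3000 exercise | (k=4,j=3): S=103.3582, (K−S)⁺=13.2018, hold=16.2674 ⇒ V=16.2674 continue | (k=4,j=4): S=131.4658, (K−S)⁺=0.0000, hold=3.5865 ⇒ V=3.5865 continue  boundary S*=81.2600
step 3: (k=3,j=0): S=56.6467, (K−S)⁺=59.9133, hold=59.6935 ⇒ V=59.9133 exercise | (k=3,j=1): S=72.0515, (K−S)⁺=44.5085, hold=44.2888 ⇒ V=44.5085 exercise | (k=3,j=2): S=91.6454, (K−S)⁺=24.9146, hold=26.1568 ⇒ V=26.1568 continue | (k=3,j=3): S=116.5678, (K−S)⁺=0.0000, hold=10.1892 ⇒ V=10.1892 continue  boundary S*=72.0515
step 2: (k=2,j=0): S=63.8865, (K−S)⁺=52.6735, hold=52.4538 ⇒ V=52.6735 exercise | (k=2,j=1): S=81.2600, (K−S)⁺=35.3000, hold=35.6727 ⇒ V=35.6727 continue | (k=2,j=2): S=103.3582, (K−S)⁺=13.2018, hold=18.4925 ⇒ V=18.4925 continue  boundary S*=63.8865
step 1: (k=1,j=0): S=72.0515, (K−S)⁺=44.5085, hold=44.4665 ⇒ V=44.5085 exercise | (k=1,j=1): S=91.6454, (K−S)⁺=24.9146, hold=27.4122 ⇒ V=27.4122 continue  boundary S*=72.0515
step 0: (k=0,j=0): S=81.2600, (K−S)⁺=35.3000, hold=36.2714 ⇒ V=36.2714 continue  boundary S*=-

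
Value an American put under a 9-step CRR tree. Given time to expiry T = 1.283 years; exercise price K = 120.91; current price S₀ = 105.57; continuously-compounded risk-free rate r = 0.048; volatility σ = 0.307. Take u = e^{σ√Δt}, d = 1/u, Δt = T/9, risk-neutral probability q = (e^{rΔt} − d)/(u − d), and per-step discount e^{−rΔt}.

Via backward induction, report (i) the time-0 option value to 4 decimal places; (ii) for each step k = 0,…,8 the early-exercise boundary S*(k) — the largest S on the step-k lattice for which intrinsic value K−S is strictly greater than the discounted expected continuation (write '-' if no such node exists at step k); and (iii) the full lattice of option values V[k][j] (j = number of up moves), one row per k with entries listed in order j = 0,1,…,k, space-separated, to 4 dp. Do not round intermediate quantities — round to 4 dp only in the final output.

price = 21.0382
boundary = - - 83.7260 74.5624 83.7260 74.5624 83.7260 94.0157 105.5700
tree:
21.0382
28.4028 13.9800
37.1840 20.0323 8.1340
46.3476 27.7956 12.5626 3.8278
54.5082 37.1840 18.8111 6.5015 1.2131
61.7757 46.3476 27.1001 10.8002 2.3023 0.1432
68.2477 54.5082 37.1840 17.4122 4.3524 0.2887 0.0000
74.0115 61.7757 46.3476 26.8943 8.1919 0.5820 0.0000 0.0000
79.1444 68.2477 54.5082 37.1840 15.3400 1.1734 0.0000 0.0000 0.0000
83.7155 74.0115 61.7757 46.3476 26.8943 2.3657 0.0000 0.0000 0.0000 0.0000

Δt=0.14256, u=1.12290, d=0.89055, q=0.50061, disc=e^(-rΔt)=0.99318
k=9 terminal: V=max(K-S,0) → 83.7155 74.0115 61.7757 46.3476 26.8943 2.3657 0.0000 0.0000 0.0000 0.0000
k=8: j=0 S=41.7656 intr=79.1444 cont=78.3198 V=79.1444[EX]; j=1 S=52.6623 intr=68.2477 cont=67.4232 V=68.2477[EX]; j=2 S=66.4018 intr=54.5082 cont=53.6837 V=54.5082[EX]; j=3 S=83.7260 intr=37.1840 cont=36.3595 V=37.1840[EX]; j=4 S=105.5700 intr=15.3400 cont=14.5155 V=15.3400[EX]; j=5 S=133.1131 intr=0.0000 cont=1.1734 V=1.1734[hold]; j=6 S=167.8422 intr=0.0000 cont=0.0000 V=0.0000[hold]; j=7 S=211.6321 intr=0.0000 cont=0.0000 V=0.0000[hold]; j=8 S=266.8468 intr=0.0000 cont=0.0000 V=0.0000[hold]  S*(8)=105.5700
k=7: j=0 S=46.8985 intr=74.0115 cont=73.1869 V=74.0115[EX]; j=1 S=59.1343 intr=61.7757 cont=60.9512 V=61.7757[EX]; j=2 S=74.5624 intr=46.3476 cont=45.5231 V=46.3476[EX]; j=3 S=94.0157 intr=26.8943 cont=26.0698 V=26.8943[EX]; j=4 S=118.5443 intr=2.3657 cont=8.1919 V=8.1919[hold]; j=5 S=149.4724 intr=0.0000 cont=0.5820 V=0.5820[hold]; j=6 S=188.4696 intr=0.0000 cont=0.0000 V=0.0000[hold]; j=7 S=237.6412 intr=0.0000 cont=0.0000 V=0.0000[hold]  S*(7)=94.0157
k=6: j=0 S=52.6623 intr=68.2477 cont=67.4232 V=68.2477[EX]; j=1 S=66.4018 intr=54.5082 cont=53.6837 V=54.5082[EX]; j=2 S=83.7260 intr=37.1840 cont=36.3595 V=37.1840[EX]; j=3 S=105.5700 intr=15.3400 cont=17.4122 V=17.4122[hold]; j=4 S=133.1131 intr=0.0000 cont=4.3524 V=4.3524[hold]; j=5 S=167.8422 intr=0.0000 cont=0.2887 V=0.2887[hold]; j=6 S=211.6321 intr=0.0000 cont=0.0000 V=0.0000[hold]  S*(6)=83.7260
k=5: j=0 S=59.1343 intr=61.7757 cont=60.9512 V=61.7757[EX]; j=1 S=74.5624 intr=46.3476 cont=45.5231 V=46.3476[EX]; j=2 S=94.0157 intr=26.8943 cont=27.1001 V=27.1001[hold]; j=3 S=118.5443 intr=2.3657 cont=10.8002 V=10.8002[hold]; j=4 S=149.4724 intr=0.0000 cont=2.3023 V=2.3023[hold]; j=5 S=188.4696 intr=0.0000 cont=0.1432 V=0.1432[hold]  S*(5)=74.5624
k=4: j=0 S=66.4018 intr=54.5082 cont=53.6837 V=54.5082[EX]; j=1 S=83.7260 intr=37.1840 cont=36.4618 V=37.1840[EX]; j=2 S=105.5700 intr=15.3400 cont=18.8111 V=18.8111[hold]; j=3 S=133.1131 intr=0.0000 cont=6.5015 V=6.5015[hold]; j=4 S=167.8422 intr=0.0000 cont=1.2131 V=1.2131[hold]  S*(4)=83.7260
k=3: j=0 S=74.5624 intr=46.3476 cont=45.5231 V=46.3476[EX]; j=1 S=94.0157 intr=26.8943 cont=27.7956 V=27.7956[hold]; j=2 S=118.5443 intr=2.3657 cont=12.5626 V=12.5626[hold]; j=3 S=149.4724 intr=0.0000 cont=3.8278 V=3.8278[hold]  S*(3)=74.5624
k=2: j=0 S=83.7260 intr=37.1840 cont=36.8076 V=37.1840[EX]; j=1 S=105.5700 intr=15.3400 cont=20.0323 V=20.0323[hold]; j=2 S=133.1131 intr=0.0000 cont=8.1340 V=8.1340[hold]  S*(2)=83.7260
k=1: j=0 S=94.0157 intr=26.8943 cont=28.4028 V=28.4028[hold]; j=1 S=118.5443 intr=2.3657 cont=13.9800 V=13.9800[hold]  S*(1)=-
k=0: j=0 S=105.5700 intr=15.3400 cont=21.0382 V=21.0382[hold]  S*(0)=-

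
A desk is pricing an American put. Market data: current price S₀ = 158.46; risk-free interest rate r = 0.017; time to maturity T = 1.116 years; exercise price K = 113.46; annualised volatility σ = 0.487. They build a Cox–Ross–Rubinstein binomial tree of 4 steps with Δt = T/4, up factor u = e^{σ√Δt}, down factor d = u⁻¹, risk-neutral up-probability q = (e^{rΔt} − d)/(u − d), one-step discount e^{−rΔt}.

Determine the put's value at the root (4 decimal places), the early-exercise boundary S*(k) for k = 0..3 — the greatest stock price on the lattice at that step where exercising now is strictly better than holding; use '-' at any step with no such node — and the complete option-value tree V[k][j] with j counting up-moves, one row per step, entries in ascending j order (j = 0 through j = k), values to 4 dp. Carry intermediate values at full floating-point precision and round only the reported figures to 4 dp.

price = 10.9631
boundary = - - - 73.2439
tree:
10.9631
17.3234 3.1536
26.7895 5.7111 0.0000
40.2161 10.3425 0.0000 0.0000
56.8288 18.7300 0.0000 0.0000 0.0000

params: Δt=0.27900 u=1.29335 d=0.77319 q=0.44518 e^(-rΔt)=0.99527
t_4 payoffs: 56.8288 18.7300 0.0000 0.0000 0.0000
t_3: node(3,0) S=73.2439 payoff=40.2161 vs cont=39.6792 → 40.2161 [stop]  node(3,1) S=122.5191 payoff=0.0000 vs cont=10.3425 → 10.3425 [wait]  node(3,2) S=204.9442 payoff=0.0000 vs cont=0.0000 → 0.0000 [wait]  node(3,3) S=342.8212 payoff=0.0000 vs cont=0.0000 → 0.0000 [wait]  ⇒ S*(3)=73.2439
t_2: node(2,0) S=94.7300 payoff=18.7300 vs cont=26.7895 → 26.7895 [wait]  node(2,1) S=158.4600 payoff=0.0000 vs cont=5.7111 → 5.7111 [wait]  node(2,2) S=265.0646 payoff=0.0000 vs cont=0.0000 → 0.0000 [wait]  ⇒ S*(2)=-
t_1: node(1,0) S=122.5191 payoff=0.0000 vs cont=17.3234 → 17.3234 [wait]  node(1,1) S=204.9442 payoff=0.0000 vs cont=3.1536 → 3.1536 [wait]  ⇒ S*(1)=-
t_0: node(0,0) S=158.4600 payoff=0.0000 vs cont=10.9631 → 10.9631 [wait]  ⇒ S*(0)=-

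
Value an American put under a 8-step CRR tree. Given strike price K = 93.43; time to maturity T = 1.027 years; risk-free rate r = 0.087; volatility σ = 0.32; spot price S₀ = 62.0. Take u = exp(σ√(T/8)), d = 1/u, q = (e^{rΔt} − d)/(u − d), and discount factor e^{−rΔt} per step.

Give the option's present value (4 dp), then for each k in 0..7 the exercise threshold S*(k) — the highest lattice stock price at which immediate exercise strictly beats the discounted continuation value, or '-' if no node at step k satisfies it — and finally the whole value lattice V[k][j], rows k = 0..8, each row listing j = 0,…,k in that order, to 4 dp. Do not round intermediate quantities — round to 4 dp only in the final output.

params: Δt=0.12837 u=1.12149 d=0.89167 q=0.52024 e^(-rΔt)=0.98889
t_8 payoffs: 68.6534 62.2677 54.2362 44.1348 31.4300 15.4507 0.0000 0.0000 0.0000
t_7: node(7,0) S=27.7866 payoff=65.6434 vs cont=64.6057 → 65.6434 [stop]  node(7,1) S=34.9481 payoff=58.4819 vs cont=57.4443 → 58.4819 [stop]  node(7,2) S=43.9552 payoff=49.4748 vs cont=48.4371 → 49.4748 [stop]  node(7,3) S=55.2838 payoff=38.1462 vs cont=37.1085 → 38.1462 [stop]  node(7,4) S=69.5321 payoff=23.8979 vs cont=22.8602 → 23.8979 [stop]  node(7,5) S=87.4526 payoff=5.9774 vs cont=7.3303 → 7.3303 [wait]  node(7,6) S=109.9918 payoff=0.0000 vs cont=0.0000 → 0.0000 [wait]  node(7,7) S=138.3400 payoff=0.0000 vs cont=0.0000 → 0.0000 [wait]  ⇒ S*(7)=69.5321
t_6: node(6,0) S=31.1623 payoff=62.2677 vs cont=61.2300 → 62.2677 [stop]  node(6,1) S=39.1938 payoff=54.2362 vs cont=53.1986 → 54.2362 [stop]  node(6,2) S=49.2952 payoff=44.1348 vs cont=43.0972 → 44.1348 [stop]  node(6,3) S=62.0000 payoff=31.4300 vs cont=30.3923 → 31.4300 [stop]  node(6,4) S=77.9793 payoff=15.4507 vs cont=15.1091 → 15.4507 [stop]  node(6,5) S=98.0769 payoff=0.0000 vs cont=3.4777 → 3.4777 [wait]  node(6,6) S=123.3542 payoff=0.0000 vs cont=0.0000 → 0.0000 [wait]  ⇒ S*(6)=77.9793
t_5: node(5,0) S=34.9481 payoff=58.4819 vs cont=57.4443 → 58.4819 [stop]  node(5,1) S=43.9552 payoff=49.4748 vs cont=48.4371 → 49.4748 [stop]  node(5,2) S=55.2838 payoff=38.1462 vs cont=37.1085 → 38.1462 [stop]  node(5,3) S=69.5321 payoff=23.8979 vs cont=22.8602 → 23.8979 [stop]  node(5,4) S=87.4526 payoff=5.9774 vs cont=9.1195 → 9.1195 [wait]  node(5,5) S=109.9918 payoff=0.0000 vs cont=1.6500 → 1.6500 [wait]  ⇒ S*(5)=69.5321
t_4: node(4,0) S=39.1938 payoff=54.2362 vs cont=53.1986 → 54.2362 [stop]  node(4,1) S=49.2952 payoff=44.1348 vs cont=43.0972 → 44.1348 [stop]  node(4,2) S=62.0000 payoff=31.4300 vs cont=30.3923 → 31.4300 [stop]  node(4,3) S=77.9793 payoff=15.4507 vs cont=16.0296 → 16.0296 [wait]  node(4,4) S=98.0769 payoff=0.0000 vs cont=5.1754 → 5.1754 [wait]  ⇒ S*(4)=62.0000
t_3: node(3,0) S=43.9552 payoff=49.4748 vs cont=48.4371 → 49.4748 [stop]  node(3,1) S=55.2838 payoff=38.1462 vs cont=37.1085 → 38.1462 [stop]  node(3,2) S=69.5321 payoff=23.8979 vs cont=23.1580 → 23.8979 [stop]  node(3,3) S=87.4526 payoff=5.9774 vs cont=10.2675 → 10.2675 [wait]  ⇒ S*(3)=69.5321
t_2: node(2,0) S=49.2952 payoff=44.1348 vs cont=43.0972 → 44.1348 [stop]  node(2,1) S=62.0000 payoff=31.4300 vs cont=30.3923 → 31.4300 [stop]  node(2,2) S=77.9793 payoff=15.4507 vs cont=16.6202 → 16.6202 [wait]  ⇒ S*(2)=62.0000
t_1: node(1,0) S=55.2838 payoff=38.1462 vs cont=37.1085 → 38.1462 [stop]  node(1,1) S=69.5321 payoff=23.8979 vs cont=23.4618 → 23.8979 [stop]  ⇒ S*(1)=69.5321
t_0: node(0,0) S=62.0000 payoff=31.4300 vs cont=30.3923 → 31.4300 [stop]  ⇒ S*(0)=62.0000

price = 31.4300
boundary = 62.0000 69.5321 62.0000 69.5321 62.0000 69.5321 77.9793 69.5321
tree:
31.4300
38.1462 23.8979
44.1348 31.4300 16.6202
49.4748 38.1462 23.8979 10.2675
54.2362 44.1348 31.4300 16.0296 5.1754
58.4819 49.4748 38.1462 23.8979 9.1195 1.6500
62.2677 54.2362 44.1348 31.4300 15.4507 3.4777 0.0000
65.6434 58.4819 49.4748 38.1462 23.8979 7.3303 0.0000 0.0000
68.6534 62.2677 54.2362 44.1348 31.4300 15.4507 0.0000 0.0000 0.0000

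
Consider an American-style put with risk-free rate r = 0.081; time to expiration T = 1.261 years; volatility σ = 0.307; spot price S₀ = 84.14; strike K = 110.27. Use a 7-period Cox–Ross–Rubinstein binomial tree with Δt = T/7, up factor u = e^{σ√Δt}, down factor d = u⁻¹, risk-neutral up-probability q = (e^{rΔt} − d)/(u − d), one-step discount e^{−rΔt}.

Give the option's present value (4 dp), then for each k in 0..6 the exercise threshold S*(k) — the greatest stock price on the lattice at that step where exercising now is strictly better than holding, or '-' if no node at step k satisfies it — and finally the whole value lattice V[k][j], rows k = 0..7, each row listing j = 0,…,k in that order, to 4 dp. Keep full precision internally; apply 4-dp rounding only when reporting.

price = 26.2262
boundary = - 73.8607 84.1400 73.8607 84.1400 73.8607 84.1400
tree:
26.2262
36.4093 17.7014
45.4327 26.1300 10.5328
53.3538 36.4093 16.9291 5.0114
60.3072 45.4327 26.1300 9.0366 1.4913
66.4111 53.3538 36.4093 15.7586 3.1771 0.0000
71.7693 60.3072 45.4327 26.1300 6.7686 0.0000 0.0000
76.4728 66.4111 53.3538 36.4093 14.4202 0.0000 0.0000 0.0000

params: Δt=0.18014 u=1.13917 d=0.87783 q=0.52371 e^(-rΔt)=0.98551
t_7 payoffs: 76.4728 66.4111 53.3538 36.4093 14.4202 0.0000 0.0000 0.0000
t_6: node(6,0) S=38.5007 payoff=71.7693 vs cont=70.1719 → 71.7693 [stop]  node(6,1) S=49.9628 payoff=60.3072 vs cont=58.7099 → 60.3072 [stop]  node(6,2) S=64.8373 payoff=45.4327 vs cont=43.8354 → 45.4327 [stop]  node(6,3) S=84.1400 payoff=26.1300 vs cont=24.5327 → 26.1300 [stop]  node(6,4) S=109.1894 payoff=1.0806 vs cont=6.7686 → 6.7686 [wait]  node(6,5) S=141.6962 payoff=0.0000 vs cont=0.0000 → 0.0000 [wait]  node(6,6) S=183.8806 payoff=0.0000 vs cont=0.0000 → 0.0000 [wait]  ⇒ S*(6)=84.1400
t_5: node(5,0) S=43.8589 payoff=66.4111 vs cont=64.8137 → 66.4111 [stop]  node(5,1) S=56.9162 payoff=53.3538 vs cont=51.7565 → 53.3538 [stop]  node(5,2) S=73.8607 payoff=36.4093 vs cont=34.8119 → 36.4093 [stop]  node(5,3) S=95.8498 payoff=14.4202 vs cont=15.7586 → 15.7586 [wait]  node(5,4) S=124.3853 payoff=0.0000 vs cont=3.1771 → 3.1771 [wait]  node(5,5) S=161.4161 payoff=0.0000 vs cont=0.0000 → 0.0000 [wait]  ⇒ S*(5)=73.8607
t_4: node(4,0) S=49.9628 payoff=60.3072 vs cont=58.7099 → 60.3072 [stop]  node(4,1) S=64.8373 payoff=45.4327 vs cont=43.8354 → 45.4327 [stop]  node(4,2) S=84.1400 payoff=26.1300 vs cont=25.2235 → 26.1300 [stop]  node(4,3) S=109.1894 payoff=1.0806 vs cont=9.0366 → 9.0366 [wait]  node(4,4) S=141.6962 payoff=0.0000 vs cont=1.4913 → 1.4913 [wait]  ⇒ S*(4)=84.1400
t_3: node(3,0) S=56.9162 payoff=53.3538 vs cont=51.7565 → 53.3538 [stop]  node(3,1) S=73.8607 payoff=36.4093 vs cont=34.8119 → 36.4093 [stop]  node(3,2) S=95.8498 payoff=14.4202 vs cont=16.9291 → 16.9291 [wait]  node(3,3) S=124.3853 payoff=0.0000 vs cont=5.0114 → 5.0114 [wait]  ⇒ S*(3)=73.8607
t_2: node(2,0) S=64.8373 payoff=45.4327 vs cont=43.8354 → 45.4327 [stop]  node(2,1) S=84.1400 payoff=26.1300 vs cont=25.8276 → 26.1300 [stop]  node(2,2) S=109.1894 payoff=1.0806 vs cont=10.5328 → 10.5328 [wait]  ⇒ S*(2)=84.1400
t_1: node(1,0) S=73.8607 payoff=36.4093 vs cont=34.8119 → 36.4093 [stop]  node(1,1) S=95.8498 payoff=14.4202 vs cont=17.7014 → 17.7014 [wait]  ⇒ S*(1)=73.8607
t_0: node(0,0) S=84.1400 payoff=26.1300 vs cont=26.2262 → 26.2262 [wait]  ⇒ S*(0)=-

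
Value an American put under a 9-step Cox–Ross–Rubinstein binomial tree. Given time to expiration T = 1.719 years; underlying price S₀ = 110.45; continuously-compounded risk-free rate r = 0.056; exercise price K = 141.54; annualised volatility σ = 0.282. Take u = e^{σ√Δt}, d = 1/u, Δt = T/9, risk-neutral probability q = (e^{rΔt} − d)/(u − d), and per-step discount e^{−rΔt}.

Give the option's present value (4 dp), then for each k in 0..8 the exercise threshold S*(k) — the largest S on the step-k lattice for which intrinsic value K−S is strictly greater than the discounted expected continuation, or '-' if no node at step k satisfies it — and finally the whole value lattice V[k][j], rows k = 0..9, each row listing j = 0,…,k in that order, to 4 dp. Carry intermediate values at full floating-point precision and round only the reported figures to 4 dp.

price = 32.8347
boundary = - 97.6431 86.3212 97.6431 86.3212 97.6431 110.4500 97.6431 110.4500
tree:
32.8347
43.8969 23.0111
55.2188 32.2815 14.6840
65.2279 43.8969 21.9206 8.1151
74.0765 55.2188 31.6313 13.1523 3.4986
81.8990 65.2279 43.8969 20.6387 6.3138 0.8967
88.8145 74.0765 55.2188 31.0900 11.1399 1.8601 0.0000
94.9281 81.8990 65.2279 43.8969 19.0480 3.8585 0.0000 0.0000
100.3329 88.8145 74.0765 55.2188 31.0900 8.0040 0.0000 0.0000 0.0000
105.1109 94.9281 81.8990 65.2279 43.8969 16.6033 0.0000 0.0000 0.0000 0.0000

Δt=0.19100  u=1.13116  d=0.88405  q=0.51274  discount=0.98936
step 9 (expiry): payoffs max(K−S,0) = 105.1109 94.9281 81.8990 65.2279 43.8969 16.6033 0.0000 0.0000 0.0000 0.0000
step 8: (k=8,j=0): S=41.2071, (K−S)⁺=100.3329, hold=98.8270 ⇒ V=100.3329 exercise | (k=8,j=1): S=52.7255, (K−S)⁺=88.8145, hold=87.3087 ⇒ V=88.8145 exercise | (k=8,j=2): S=67.4635, (K−S)⁺=74.0765, hold=72.5706 ⇒ V=74.0765 exercise | (k=8,j=3): S=86.3212, (K−S)⁺=55.2188, hold=53.7130 ⇒ V=55.2188 exercise | (k=8,j=4): S=110.4500, (K−S)⁺=31.0900, hold=29.5842 ⇒ V=31.0900 exercise | (k=8,j=5): S=141.3234, (K−S)⁺=0.2166, hold=8.0040 ⇒ V=8.0040 continue | (k=8,j=6): S=180.8267, (K−S)⁺=0.0000, hold=0.0000 ⇒ V=0.0000 continue | (k=8,j=7): S=231.3720, (K−S)⁺=0.0000, hold=0.0000 ⇒ V=0.0000 continue | (k=8,j=8): S=296.0460, (K−S)⁺=0.0000, hold=0.0000 ⇒ V=0.0000 continue  boundary S*=110.4500
step 7: (k=7,j=0): S=46.6119, (K−S)⁺=94.9281, hold=93.4223 ⇒ V=94.9281 exercise | (k=7,j=1): S=59.6410, (K−S)⁺=81.8990, hold=80.3932 ⇒ V=81.8990 exercise | (k=7,j=2): S=76.3121, (K−S)⁺=65.2279, hold=63.7221 ⇒ V=65.2279 exercise | (k=7,j=3): S=97.6431, (K−S)⁺=43.8969, hold=42.3911 ⇒ V=43.8969 exercise | (k=7,j=4): S=124.9367, (K−S)⁺=16.6033, hold=19.0480 ⇒ V=19.0480 continue | (k=7,j=5): S=159.8594, (K−S)⁺=0.0000, hold=3.8585 ⇒ V=3.8585 continue | (k=7,j=6): S=204.5440, (K−S)⁺=0.0000, hold=0.0000 ⇒ V=0.0000 continue | (k=7,j=7): S=261.7189, (K−S)⁺=0.0000, hold=0.0000 ⇒ V=0.0000 continue  boundary S*=97.6431
step 6: (k=6,j=0): S=52.7255, (K−S)⁺=88.8145, hold=87.3087 ⇒ V=88.8145 exercise | (k=6,j=1): S=67.4635, (K−S)⁺=74.0765, hold=72.5706 ⇒ V=74.0765 exercise | (k=6,j=2): S=86.3212, (K−S)⁺=55.2188, hold=53.7130 ⇒ V=55.2188 exercise | (k=6,j=3): S=110.4500, (K−S)⁺=31.0900, hold=30.8243 ⇒ V=31.0900 exercise | (k=6,j=4): S=141.3234, (K−S)⁺=0.2166, hold=11.1399 ⇒ V=11.1399 continue | (k=6,j=5): S=180.8267, (K−S)⁺=0.0000, hold=1.8601 ⇒ V=1.8601 continue | (k=6,j=6): S=231.3720, (K−S)⁺=0.0000, hold=0.0000 ⇒ V=0.0000 continue  boundary S*=110.4500
step 5: (k=5,j=0): S=59.6410, (K−S)⁺=81.8990, hold=80.3932 ⇒ V=81.8990 exercise | (k=5,j=1): S=76.3121, (K−S)⁺=65.2279, hold=63.7221 ⇒ V=65.2279 exercise | (k=5,j=2): S=97.6431, (K−S)⁺=43.8969, hold=42.3911 ⇒ V=43.8969 exercise | (k=5,j=3): S=124.9367, (K−S)⁺=16.6033, hold=20.6387 ⇒ V=20.6387 continue | (k=5,j=4): S=159.8594, (K−S)⁺=0.0000, hold=6.3138 ⇒ V=6.3138 continue | (k=5,j=5): S=204.5440, (K−S)⁺=0.0000, hold=0.8967 ⇒ V=0.8967 continue  boundary S*=97.6431
step 4: (k=4,j=0): S=67.4635, (K−S)⁺=74.0765, hold=72.5706 ⇒ V=74.0765 exercise | (k=4,j=1): S=86.3212, (K−S)⁺=55.2188, hold=53.7130 ⇒ V=55.2188 exercise | (k=4,j=2): S=110.4500, (K−S)⁺=31.0900, hold=31.6313 ⇒ V=31.6313 continue | (k=4,j=3): S=141.3234, (K−S)⁺=0.2166, hold=13.1523 ⇒ V=13.1523 continue | (k=4,j=4): S=180.8267, (K−S)⁺=0.0000, hold=3.4986 ⇒ V=3.4986 continue  boundary S*=86.3212
step 3: (k=3,j=0): S=76.3121, (K−S)⁺=65.2279, hold=63.7221 ⇒ V=65.2279 exercise | (k=3,j=1): S=97.6431, (K−S)⁺=43.8969, hold=42.6656 ⇒ V=43.8969 exercise | (k=3,j=2): S=124.9367, (K−S)⁺=16.6033, hold=21.9206 ⇒ V=21.9206 continue | (k=3,j=3): S=159.8594, (K−S)⁺=0.0000, hold=8.1151 ⇒ V=8.1151 continue  boundary S*=97.6431
step 2: (k=2,j=0): S=86.3212, (K−S)⁺=55.2188, hold=53.7130 ⇒ V=55.2188 exercise | (k=2,j=1): S=110.4500, (K−S)⁺=31.0900, hold=32.2815 ⇒ V=32.2815 continue | (k=2,j=2): S=141.3234, (K−S)⁺=0.2166, hold=14.6840 ⇒ V=14.6840 continue  boundary S*=86.3212
step 1: (k=1,j=0): S=97.6431, (K−S)⁺=43.8969, hold=42.9955 ⇒ V=43.8969 exercise | (k=1,j=1): S=124.9367, (K−S)⁺=16.6033, hold=23.0111 ⇒ V=23.0111 continue  boundary S*=97.6431
step 0: (k=0,j=0): S=110.4500, (K−S)⁺=31.0900, hold=32.8347 ⇒ V=32.8347 continue  boundary S*=-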